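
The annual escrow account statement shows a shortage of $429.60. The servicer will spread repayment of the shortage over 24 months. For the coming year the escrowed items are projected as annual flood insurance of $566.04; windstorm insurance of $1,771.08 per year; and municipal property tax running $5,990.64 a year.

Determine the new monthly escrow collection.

Flood insurance = $566.04/yr
Windstorm insurance = $1,771.08/yr
Municipal property tax = $5,990.64/yr
Combined annual = $566.04 + $1,771.08 + $5,990.64 = $8,327.76
Per month = $8,327.76 / 12 = $693.98
Monthly shortage recovery: $429.60 / 24 = $17.90
New monthly escrow = $693.98 + $17.90 = $711.88

$711.88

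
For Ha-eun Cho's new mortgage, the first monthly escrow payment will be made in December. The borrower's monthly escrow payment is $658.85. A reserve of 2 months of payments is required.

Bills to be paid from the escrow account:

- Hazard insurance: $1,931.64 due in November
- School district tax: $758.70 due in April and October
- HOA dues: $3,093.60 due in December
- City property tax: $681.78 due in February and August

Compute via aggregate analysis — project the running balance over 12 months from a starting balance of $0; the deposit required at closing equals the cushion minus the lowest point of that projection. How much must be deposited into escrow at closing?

Cushion = 2 × $658.85 = $1,317.70
Trial balance (start $0, +$658.85 each month, − disbursements):
  Dec: +$658.85 − $3,093.60 → -$2,434.75
  Jan: +$658.85 → -$1,775.90
  Feb: +$658.85 − $681.78 → -$1,798.83
  Mar: +$658.85 → -$1,139.98
  Apr: +$658.85 − $758.70 → -$1,239.83
  May: +$658.85 → -$580.98
  Jun: +$658.85 → $77.87
  Jul: +$658.85 → $736.72
  Aug: +$658.85 − $681.78 → $713.79
  Sep: +$658.85 → $1,372.64
  Oct: +$658.85 − $758.70 → $1,272.79
  Nov: +$658.85 − $1,931.64 → $0.00
Lowest trial balance = -$2,434.75 (Dec)
Initial deposit = cushion − low point = $1,317.70 − (-$2,434.75) = $3,752.45

$3,752.45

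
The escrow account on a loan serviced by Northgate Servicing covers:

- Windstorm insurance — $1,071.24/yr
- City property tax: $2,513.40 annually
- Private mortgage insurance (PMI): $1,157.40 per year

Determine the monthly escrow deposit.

Windstorm insurance: $1,071.24/yr
City property tax: $2,513.40/yr
Private mortgage insurance (PMI): $1,157.40/yr
Total per year = $4,742.04
Monthly escrow = $4,742.04 ÷ 12 = $395.17

$395.17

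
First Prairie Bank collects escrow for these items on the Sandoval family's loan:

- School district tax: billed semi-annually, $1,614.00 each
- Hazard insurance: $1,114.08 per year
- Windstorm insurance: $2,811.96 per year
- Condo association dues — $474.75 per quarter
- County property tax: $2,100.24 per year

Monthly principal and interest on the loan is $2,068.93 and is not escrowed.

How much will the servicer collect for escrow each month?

School district tax — $1,614.00 × 2 = $3,228.00
Hazard insurance — $1,114.08
Windstorm insurance — $2,811.96
Condo association dues — $474.75 × 4 = $1,899.00
County property tax — $2,100.24
Combined annual = $3,228.00 + $1,114.08 + $2,811.96 + $1,899.00 + $2,100.24 = $11,153.28
Base monthly escrow = $11,153.28 ÷ 12 = $929.44

$929.44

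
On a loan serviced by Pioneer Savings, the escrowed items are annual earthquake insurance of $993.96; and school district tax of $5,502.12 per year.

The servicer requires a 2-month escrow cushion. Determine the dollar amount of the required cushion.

$1,082.68

Earthquake insurance = $993.96 annually
School district tax = $5,502.12 annually
Annual escrow total = $993.96 + $5,502.12 = $6,496.08
Per month = $6,496.08 ÷ 12 = $541.34
Reserve = 2 × $541.34 = $1,082.68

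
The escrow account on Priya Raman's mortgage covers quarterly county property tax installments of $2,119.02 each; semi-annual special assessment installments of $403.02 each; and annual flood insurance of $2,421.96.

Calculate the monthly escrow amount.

County property tax — $2,119.02 × 4 = $8,476.08/yr
Special assessment — $403.02 × 2 = $806.04/yr
Flood insurance — $2,421.96/yr
Total per year = $11,704.08
Base monthly escrow = $11,704.08 / 12 = $975.34

$975.34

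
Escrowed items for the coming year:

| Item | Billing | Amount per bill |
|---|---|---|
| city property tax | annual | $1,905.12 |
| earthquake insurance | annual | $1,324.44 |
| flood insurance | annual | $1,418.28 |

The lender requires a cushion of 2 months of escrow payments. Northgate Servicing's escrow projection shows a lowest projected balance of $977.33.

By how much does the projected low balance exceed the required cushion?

$202.69

City property tax = $1,905.12 annually
Earthquake insurance = $1,324.44 annually
Flood insurance = $1,418.28 annually
Yearly total = $1,905.12 + $1,324.44 + $1,418.28 = $4,647.84
Monthly = $4,647.84 / 12 = $387.32
Required reserve = 2 × $387.32 = $774.64
Surplus = $977.33 − $774.64 = $202.69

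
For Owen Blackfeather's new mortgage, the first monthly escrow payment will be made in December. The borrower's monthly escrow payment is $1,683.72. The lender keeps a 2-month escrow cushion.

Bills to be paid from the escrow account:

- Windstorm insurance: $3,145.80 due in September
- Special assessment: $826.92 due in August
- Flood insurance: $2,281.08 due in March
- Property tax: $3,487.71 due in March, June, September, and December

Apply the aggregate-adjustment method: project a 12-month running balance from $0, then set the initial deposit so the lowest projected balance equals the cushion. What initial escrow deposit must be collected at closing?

Cushion = 2 × $1,683.72 = $3,367.44
Trial balance (start $0, +$1,683.72 each month, − disbursements):
  Dec: +$1,683.72 − $3,487.71 → -$1,803.99
  Jan: +$1,683.72 → -$120.27
  Feb: +$1,683.72 → $1,563.45
  Mar: +$1,683.72 − $5,768.79 → -$2,521.62
  Apr: +$1,683.72 → -$837.90
  May: +$1,683.72 → $845.82
  Jun: +$1,683.72 − $3,487.71 → -$958.17
  Jul: +$1,683.72 → $725.55
  Aug: +$1,683.72 − $826.92 → $1,582.35
  Sep: +$1,683.72 − $6,633.51 → -$3,367.44
  Oct: +$1,683.72 → -$1,683.72
  Nov: +$1,683.72 → $0.00
Lowest trial balance = -$3,367.44 (Sep)
Initial deposit = cushion − low point = $3,367.44 − (-$3,367.44) = $6,734.88

$6,734.88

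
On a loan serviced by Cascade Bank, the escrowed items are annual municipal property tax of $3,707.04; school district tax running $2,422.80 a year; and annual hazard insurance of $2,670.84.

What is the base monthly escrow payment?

$733.39

Municipal property tax — $3,707.04
School district tax — $2,422.80
Hazard insurance — $2,670.84
Total annual escrow = $3,707.04 + $2,422.80 + $2,670.84 = $8,800.68
Monthly escrow = $8,800.68 / 12 = $733.39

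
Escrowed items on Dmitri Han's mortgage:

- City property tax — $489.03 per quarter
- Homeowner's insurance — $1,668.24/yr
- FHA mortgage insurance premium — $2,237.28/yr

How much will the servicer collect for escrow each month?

City property tax: $489.03 × 4 = $1,956.12 annually
Homeowner's insurance: $1,668.24 annually
FHA mortgage insurance premium: $2,237.28 annually
Total annual escrow = $5,861.64
Per month = $5,861.64 ÷ 12 = $488.47

$488.47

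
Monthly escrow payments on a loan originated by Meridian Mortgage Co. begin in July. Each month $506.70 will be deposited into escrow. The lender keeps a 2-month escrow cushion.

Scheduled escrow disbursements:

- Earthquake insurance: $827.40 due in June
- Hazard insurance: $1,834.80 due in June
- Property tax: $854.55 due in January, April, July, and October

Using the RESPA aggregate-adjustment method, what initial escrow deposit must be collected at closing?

Cushion = 2 × $506.70 = $1,013.40
Trial balance (start $0, +$506.70 each month, − disbursements):
  Jul: +$506.70 − $854.55 → -$347.85
  Aug: +$506.70 → $158.85
  Sep: +$506.70 → $665.55
  Oct: +$506.70 − $854.55 → $317.70
  Nov: +$506.70 → $824.40
  Dec: +$506.70 → $1,331.10
  Jan: +$506.70 − $854.55 → $983.25
  Feb: +$506.70 → $1,489.95
  Mar: +$506.70 → $1,996.65
  Apr: +$506.70 − $854.55 → $1,648.80
  May: +$506.70 → $2,155.50
  Jun: +$506.70 − $2,662.20 → $0.00
Lowest trial balance = -$347.85 (Jul)
Initial deposit = cushion − low point = $1,013.40 − (-$347.85) = $1,361.25

$1,361.25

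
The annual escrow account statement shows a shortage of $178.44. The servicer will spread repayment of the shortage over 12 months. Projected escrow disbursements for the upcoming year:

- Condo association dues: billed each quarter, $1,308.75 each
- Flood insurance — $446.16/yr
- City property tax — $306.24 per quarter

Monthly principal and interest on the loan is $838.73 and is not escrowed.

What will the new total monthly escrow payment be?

Condo association dues: $1,308.75 × 4 = $5,235.00/yr
Flood insurance: $446.16/yr
City property tax: $306.24 × 4 = $1,224.96/yr
Annual escrow total = $5,235.00 + $446.16 + $1,224.96 = $6,906.12
Per month = $6,906.12 / 12 = $575.51
Shortage spread = $178.44 ÷ 12 = $14.87/mo
Adjusted monthly = $575.51 + $14.87 = $590.38

$590.38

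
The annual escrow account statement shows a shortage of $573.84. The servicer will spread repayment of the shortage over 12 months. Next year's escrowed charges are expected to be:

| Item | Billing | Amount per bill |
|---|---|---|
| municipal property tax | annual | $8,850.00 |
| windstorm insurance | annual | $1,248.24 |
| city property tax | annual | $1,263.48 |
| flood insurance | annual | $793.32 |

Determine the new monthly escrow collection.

Municipal property tax: $8,850.00
Windstorm insurance: $1,248.24
City property tax: $1,263.48
Flood insurance: $793.32
Combined annual = $12,155.04
Monthly escrow = $12,155.04 / 12 = $1,012.92
Shortage spread = $573.84 / 12 = $47.82/mo
New monthly escrow = $1,012.92 + $47.82 = $1,060.74

$1,060.74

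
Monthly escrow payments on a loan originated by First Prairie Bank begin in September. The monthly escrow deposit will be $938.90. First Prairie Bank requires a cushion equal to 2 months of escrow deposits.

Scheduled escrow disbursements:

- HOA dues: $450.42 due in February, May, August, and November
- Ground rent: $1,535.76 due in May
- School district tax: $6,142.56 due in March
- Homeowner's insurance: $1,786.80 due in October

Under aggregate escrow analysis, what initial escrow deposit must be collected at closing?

Cushion = 2 × $938.90 = $1,877.80
Trial balance (start $0, +$938.90 each month, − disbursements):
  Sep: +$938.90 → $938.90
  Oct: +$938.90 − $1,786.80 → $91.00
  Nov: +$938.90 − $450.42 → $579.48
  Dec: +$938.90 → $1,518.38
  Jan: +$938.90 → $2,457.28
  Feb: +$938.90 − $450.42 → $2,945.76
  Mar: +$938.90 − $6,142.56 → -$2,257.90
  Apr: +$938.90 → -$1,319.00
  May: +$938.90 − $1,986.18 → -$2,366.28
  Jun: +$938.90 → -$1,427.38
  Jul: +$938.90 → -$488.48
  Aug: +$938.90 − $450.42 → $0.00
Lowest trial balance = -$2,366.28 (May)
Initial deposit = cushion − low point = $1,877.80 − (-$2,366.28) = $4,244.08

$4,244.08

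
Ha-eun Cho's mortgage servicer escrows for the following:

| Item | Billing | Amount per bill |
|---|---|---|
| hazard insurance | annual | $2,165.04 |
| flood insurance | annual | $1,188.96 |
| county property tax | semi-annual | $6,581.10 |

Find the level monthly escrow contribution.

$1,376.35

Hazard insurance: $2,165.04
Flood insurance: $1,188.96
County property tax: $6,581.10 × 2 = $13,162.20
Total annual escrow = $2,165.04 + $1,188.96 + $13,162.20 = $16,516.20
Monthly escrow = $16,516.20 ÷ 12 = $1,376.35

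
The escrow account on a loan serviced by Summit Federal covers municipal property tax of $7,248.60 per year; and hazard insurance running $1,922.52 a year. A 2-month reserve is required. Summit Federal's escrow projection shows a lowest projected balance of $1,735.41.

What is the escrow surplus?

$206.89

Municipal property tax = $7,248.60 per year
Hazard insurance = $1,922.52 per year
Yearly total = $7,248.60 + $1,922.52 = $9,171.12
Per month = $9,171.12 / 12 = $764.26
Cushion = 2 × $764.26 = $1,528.52
Surplus = $1,735.41 − $1,528.52 = $206.89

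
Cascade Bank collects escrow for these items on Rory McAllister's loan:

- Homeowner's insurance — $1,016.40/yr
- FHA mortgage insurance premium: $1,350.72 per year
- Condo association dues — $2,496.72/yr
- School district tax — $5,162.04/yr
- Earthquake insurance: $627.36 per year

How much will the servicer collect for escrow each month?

Homeowner's insurance: $1,016.40 annually
FHA mortgage insurance premium: $1,350.72 annually
Condo association dues: $2,496.72 annually
School district tax: $5,162.04 annually
Earthquake insurance: $627.36 annually
Yearly total = $1,016.40 + $1,350.72 + $2,496.72 + $5,162.04 + $627.36 = $10,653.24
Base monthly escrow = $10,653.24 ÷ 12 = $887.77

$887.77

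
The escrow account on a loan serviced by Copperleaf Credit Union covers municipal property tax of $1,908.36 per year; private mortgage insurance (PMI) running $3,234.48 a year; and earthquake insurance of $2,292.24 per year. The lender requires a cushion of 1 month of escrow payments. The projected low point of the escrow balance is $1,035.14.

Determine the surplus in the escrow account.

Municipal property tax = $1,908.36/yr
Private mortgage insurance (PMI) = $3,234.48/yr
Earthquake insurance = $2,292.24/yr
Total annual escrow = $7,435.08
Monthly = $7,435.08 ÷ 12 = $619.59
Required cushion = 1 × $619.59 = $619.59
Surplus = $1,035.14 − $619.59 = $415.55

$415.55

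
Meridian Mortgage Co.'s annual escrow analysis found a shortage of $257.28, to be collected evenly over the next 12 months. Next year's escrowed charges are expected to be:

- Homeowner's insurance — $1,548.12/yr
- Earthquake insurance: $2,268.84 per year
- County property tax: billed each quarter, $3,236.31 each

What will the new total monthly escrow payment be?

Homeowner's insurance: $1,548.12 per year
Earthquake insurance: $2,268.84 per year
County property tax: $3,236.31 × 4 = $12,945.24 per year
Total per year = $1,548.12 + $2,268.84 + $12,945.24 = $16,762.20
Base monthly escrow = $16,762.20 ÷ 12 = $1,396.85
Monthly shortage recovery: $257.28 / 12 = $21.44
New monthly escrow = $1,396.85 + $21.44 = $1,418.29

$1,418.29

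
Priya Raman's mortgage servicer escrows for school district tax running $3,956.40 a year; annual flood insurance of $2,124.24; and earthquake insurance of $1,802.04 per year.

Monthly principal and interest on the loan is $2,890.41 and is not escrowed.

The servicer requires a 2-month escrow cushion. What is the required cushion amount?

School district tax: $3,956.40 per year
Flood insurance: $2,124.24 per year
Earthquake insurance: $1,802.04 per year
Total per year = $3,956.40 + $2,124.24 + $1,802.04 = $7,882.68
Monthly = $7,882.68 ÷ 12 = $656.89
Reserve = 2 × $656.89 = $1,313.78

$1,313.78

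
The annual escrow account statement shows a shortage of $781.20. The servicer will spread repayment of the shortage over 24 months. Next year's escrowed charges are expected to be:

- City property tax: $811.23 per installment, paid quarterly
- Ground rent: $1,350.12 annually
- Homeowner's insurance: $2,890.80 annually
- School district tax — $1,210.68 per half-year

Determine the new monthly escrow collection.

$858.15

City property tax: $811.23 × 4 = $3,244.92/yr
Ground rent: $1,350.12/yr
Homeowner's insurance: $2,890.80/yr
School district tax: $1,210.68 × 2 = $2,421.36/yr
Total per year = $3,244.92 + $1,350.12 + $2,890.80 + $2,421.36 = $9,907.20
Per month = $9,907.20 / 12 = $825.60
Shortage spread = $781.20 ÷ 24 = $32.55/mo
Adjusted monthly = $825.60 + $32.55 = $858.15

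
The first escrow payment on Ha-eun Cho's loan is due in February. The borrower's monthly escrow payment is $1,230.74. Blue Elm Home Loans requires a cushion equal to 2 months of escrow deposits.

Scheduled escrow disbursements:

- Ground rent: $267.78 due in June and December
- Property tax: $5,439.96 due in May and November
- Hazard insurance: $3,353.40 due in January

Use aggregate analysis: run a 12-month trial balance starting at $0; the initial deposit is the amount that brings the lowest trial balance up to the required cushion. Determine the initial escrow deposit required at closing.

$2,978.48

Cushion = 2 × $1,230.74 = $2,461.48
Trial balance (start $0, +$1,230.74 each month, − disbursements):
  Feb: +$1,230.74 → $1,230.74
  Mar: +$1,230.74 → $2,461.48
  Apr: +$1,230.74 → $3,692.22
  May: +$1,230.74 − $5,439.96 → -$517.00
  Jun: +$1,230.74 − $267.78 → $445.96
  Jul: +$1,230.74 → $1,676.70
  Aug: +$1,230.74 → $2,907.44
  Sep: +$1,230.74 → $4,138.18
  Oct: +$1,230.74 → $5,368.92
  Nov: +$1,230.74 − $5,439.96 → $1,159.70
  Dec: +$1,230.74 − $267.78 → $2,122.66
  Jan: +$1,230.74 − $3,353.40 → $0.00
Lowest trial balance = -$517.00 (May)
Initial deposit = cushion − low point = $2,461.48 − (-$517.00) = $2,978.48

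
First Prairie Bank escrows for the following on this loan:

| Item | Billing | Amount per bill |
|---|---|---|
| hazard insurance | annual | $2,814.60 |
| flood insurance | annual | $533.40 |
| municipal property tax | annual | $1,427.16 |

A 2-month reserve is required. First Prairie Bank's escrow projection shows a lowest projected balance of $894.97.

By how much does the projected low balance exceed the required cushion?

Hazard insurance: $2,814.60
Flood insurance: $533.40
Municipal property tax: $1,427.16
Total per year = $2,814.60 + $533.40 + $1,427.16 = $4,775.16
Base monthly escrow = $4,775.16 / 12 = $397.93
Required reserve = 2 × $397.93 = $795.86
Excess over cushion: $894.97 − $795.86 = $99.11

$99.11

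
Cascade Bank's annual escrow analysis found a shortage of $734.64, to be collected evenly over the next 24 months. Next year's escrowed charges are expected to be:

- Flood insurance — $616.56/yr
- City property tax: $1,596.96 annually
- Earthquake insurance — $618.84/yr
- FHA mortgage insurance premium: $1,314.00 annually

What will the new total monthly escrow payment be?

Flood insurance: $616.56
City property tax: $1,596.96
Earthquake insurance: $618.84
FHA mortgage insurance premium: $1,314.00
Total annual escrow = $616.56 + $1,596.96 + $618.84 + $1,314.00 = $4,146.36
Monthly = $4,146.36 ÷ 12 = $345.53
Shortage per month = $734.64 / 24 = $30.61
Adjusted monthly = $345.53 + $30.61 = $376.14

$376.14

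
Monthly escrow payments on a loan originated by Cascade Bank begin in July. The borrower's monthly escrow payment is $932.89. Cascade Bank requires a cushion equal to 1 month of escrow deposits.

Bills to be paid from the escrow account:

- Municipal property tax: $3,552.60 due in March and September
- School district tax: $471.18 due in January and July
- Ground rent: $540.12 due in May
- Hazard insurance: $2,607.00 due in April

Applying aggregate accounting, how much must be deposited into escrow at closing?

$2,258.55

Cushion = 1 × $932.89 = $932.89
Trial balance (start $0, +$932.89 each month, − disbursements):
  Jul: +$932.89 − $471.18 → $461.71
  Aug: +$932.89 → $1,394.60
  Sep: +$932.89 − $3,552.60 → -$1,225.11
  Oct: +$932.89 → -$292.22
  Nov: +$932.89 → $640.67
  Dec: +$932.89 → $1,573.56
  Jan: +$932.89 − $471.18 → $2,035.27
  Feb: +$932.89 → $2,968.16
  Mar: +$932.89 − $3,552.60 → $348.45
  Apr: +$932.89 − $2,607.00 → -$1,325.66
  May: +$932.89 − $540.12 → -$932.89
  Jun: +$932.89 → $0.00
Lowest trial balance = -$1,325.66 (Apr)
Initial deposit = cushion − low point = $932.89 − (-$1,325.66) = $2,258.55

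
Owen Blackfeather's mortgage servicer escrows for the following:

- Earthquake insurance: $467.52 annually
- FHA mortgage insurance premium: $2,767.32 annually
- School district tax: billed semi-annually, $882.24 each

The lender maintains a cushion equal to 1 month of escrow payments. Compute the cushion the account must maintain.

Earthquake insurance = $467.52
FHA mortgage insurance premium = $2,767.32
School district tax = $882.24 × 2 = $1,764.48
Total annual escrow = $467.52 + $2,767.32 + $1,764.48 = $4,999.32
Monthly escrow = $4,999.32 / 12 = $416.61
Required cushion = 1 × $416.61 = $416.61

$416.61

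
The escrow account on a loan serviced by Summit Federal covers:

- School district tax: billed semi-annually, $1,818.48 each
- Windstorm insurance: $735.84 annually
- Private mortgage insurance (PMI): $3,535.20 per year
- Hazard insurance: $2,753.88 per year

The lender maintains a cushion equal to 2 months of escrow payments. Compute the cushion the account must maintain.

School district tax — $1,818.48 × 2 = $3,636.96/yr
Windstorm insurance — $735.84/yr
Private mortgage insurance (PMI) — $3,535.20/yr
Hazard insurance — $2,753.88/yr
Yearly total = $10,661.88
Base monthly escrow = $10,661.88 ÷ 12 = $888.49
Required cushion = 2 × $888.49 = $1,776.98

$1,776.98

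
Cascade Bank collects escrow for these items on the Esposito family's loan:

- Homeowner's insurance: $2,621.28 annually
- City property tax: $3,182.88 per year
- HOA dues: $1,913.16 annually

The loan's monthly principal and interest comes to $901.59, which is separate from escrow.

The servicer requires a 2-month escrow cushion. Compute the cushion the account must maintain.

Homeowner's insurance: $2,621.28
City property tax: $3,182.88
HOA dues: $1,913.16
Total annual escrow = $2,621.28 + $3,182.88 + $1,913.16 = $7,717.32
Monthly = $7,717.32 / 12 = $643.11
Required cushion = 2 × $643.11 = $1,286.22

$1,286.22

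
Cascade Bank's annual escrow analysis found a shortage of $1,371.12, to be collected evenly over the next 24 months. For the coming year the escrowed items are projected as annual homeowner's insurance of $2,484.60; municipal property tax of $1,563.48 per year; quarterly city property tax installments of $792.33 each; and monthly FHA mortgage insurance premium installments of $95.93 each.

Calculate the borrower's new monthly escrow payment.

$754.51

Homeowner's insurance = $2,484.60 annually
Municipal property tax = $1,563.48 annually
City property tax = $792.33 × 4 = $3,169.32 annually
FHA mortgage insurance premium = $95.93 × 12 = $1,151.16 annually
Annual escrow total = $8,368.56
Base monthly escrow = $8,368.56 ÷ 12 = $697.38
Shortage per month = $1,371.12 ÷ 24 = $57.13
Adjusted monthly = $697.38 + $57.13 = $754.51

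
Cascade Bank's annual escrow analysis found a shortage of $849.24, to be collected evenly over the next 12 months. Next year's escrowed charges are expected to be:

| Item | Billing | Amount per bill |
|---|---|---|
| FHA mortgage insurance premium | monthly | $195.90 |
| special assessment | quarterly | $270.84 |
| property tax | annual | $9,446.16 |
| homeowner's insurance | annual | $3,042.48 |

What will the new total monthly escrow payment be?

$1,397.67

FHA mortgage insurance premium: $195.90 × 12 = $2,350.80 per year
Special assessment: $270.84 × 4 = $1,083.36 per year
Property tax: $9,446.16 per year
Homeowner's insurance: $3,042.48 per year
Combined annual = $2,350.80 + $1,083.36 + $9,446.16 + $3,042.48 = $15,922.80
Base monthly escrow = $15,922.80 ÷ 12 = $1,326.90
Monthly shortage recovery: $849.24 ÷ 12 = $70.77
Adjusted monthly = $1,326.90 + $70.77 = $1,397.67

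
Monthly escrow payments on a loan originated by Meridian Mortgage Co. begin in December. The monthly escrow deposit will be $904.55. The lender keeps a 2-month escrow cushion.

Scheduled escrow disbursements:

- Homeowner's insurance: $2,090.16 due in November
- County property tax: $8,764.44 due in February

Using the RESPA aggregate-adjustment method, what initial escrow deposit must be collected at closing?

Cushion = 2 × $904.55 = $1,809.10
Trial balance (start $0, +$904.55 each month, − disbursements):
  Dec: +$904.55 → $904.55
  Jan: +$904.55 → $1,809.10
  Feb: +$904.55 − $8,764.44 → -$6,050.79
  Mar: +$904.55 → -$5,146.24
  Apr: +$904.55 → -$4,241.69
  May: +$904.55 → -$3,337.14
  Jun: +$904.55 → -$2,432.59
  Jul: +$904.55 → -$1,528.04
  Aug: +$904.55 → -$623.49
  Sep: +$904.55 → $281.06
  Oct: +$904.55 → $1,185.61
  Nov: +$904.55 − $2,090.16 → $0.00
Lowest trial balance = -$6,050.79 (Feb)
Initial deposit = cushion − low point = $1,809.10 − (-$6,050.79) = $7,859.89

$7,859.89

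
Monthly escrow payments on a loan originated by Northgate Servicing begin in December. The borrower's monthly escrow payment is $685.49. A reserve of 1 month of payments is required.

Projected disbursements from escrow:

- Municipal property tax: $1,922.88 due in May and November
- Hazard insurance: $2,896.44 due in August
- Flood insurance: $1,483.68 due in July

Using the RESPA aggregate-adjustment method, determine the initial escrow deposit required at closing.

Cushion = 1 × $685.49 = $685.49
Trial balance (start $0, +$685.49 each month, − disbursements):
  Dec: +$685.49 → $685.49
  Jan: +$685.49 → $1,370.98
  Feb: +$685.49 → $2,056.47
  Mar: +$685.49 → $2,741.96
  Apr: +$685.49 → $3,427.45
  May: +$685.49 − $1,922.88 → $2,190.06
  Jun: +$685.49 → $2,875.55
  Jul: +$685.49 − $1,483.68 → $2,077.36
  Aug: +$685.49 − $2,896.44 → -$133.59
  Sep: +$685.49 → $551.90
  Oct: +$685.49 → $1,237.39
  Nov: +$685.49 − $1,922.88 → $0.00
Lowest trial balance = -$133.59 (Aug)
Initial deposit = cushion − low point = $685.49 − (-$133.59) = $819.08

$819.08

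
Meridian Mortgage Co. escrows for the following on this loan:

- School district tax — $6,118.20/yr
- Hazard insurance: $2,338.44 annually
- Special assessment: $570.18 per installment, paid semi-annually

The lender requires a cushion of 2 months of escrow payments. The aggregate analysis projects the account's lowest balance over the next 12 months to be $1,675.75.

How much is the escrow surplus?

School district tax = $6,118.20 per year
Hazard insurance = $2,338.44 per year
Special assessment = $570.18 × 2 = $1,140.36 per year
Combined annual = $9,597.00
Base monthly escrow = $9,597.00 / 12 = $799.75
Cushion = 2 × $799.75 = $1,599.50
Surplus = $1,675.75 − $1,599.50 = $76.25

$76.25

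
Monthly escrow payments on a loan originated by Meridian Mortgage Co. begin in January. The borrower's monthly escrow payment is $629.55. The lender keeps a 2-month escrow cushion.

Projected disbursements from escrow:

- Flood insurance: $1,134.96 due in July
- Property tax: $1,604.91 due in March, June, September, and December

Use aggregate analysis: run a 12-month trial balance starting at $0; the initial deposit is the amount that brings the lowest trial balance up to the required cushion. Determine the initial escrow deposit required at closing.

Cushion = 2 × $629.55 = $1,259.10
Trial balance (start $0, +$629.55 each month, − disbursements):
  Jan: +$629.55 → $629.55
  Feb: +$629.55 → $1,259.10
  Mar: +$629.55 − $1,604.91 → $283.74
  Apr: +$629.55 → $913.29
  May: +$629.55 → $1,542.84
  Jun: +$629.55 − $1,604.91 → $567.48
  Jul: +$629.55 − $1,134.96 → $62.07
  Aug: +$629.55 → $691.62
  Sep: +$629.55 − $1,604.91 → -$283.74
  Oct: +$629.55 → $345.81
  Nov: +$629.55 → $975.36
  Dec: +$629.55 − $1,604.91 → $0.00
Lowest trial balance = -$283.74 (Sep)
Initial deposit = cushion − low point = $1,259.10 − (-$283.74) = $1,542.84

$1,542.84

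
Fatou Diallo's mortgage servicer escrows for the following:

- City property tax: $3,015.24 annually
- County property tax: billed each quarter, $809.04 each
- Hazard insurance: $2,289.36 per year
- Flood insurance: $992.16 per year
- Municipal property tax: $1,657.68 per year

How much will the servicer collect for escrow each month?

City property tax = $3,015.24 annually
County property tax = $809.04 × 4 = $3,236.16 annually
Hazard insurance = $2,289.36 annually
Flood insurance = $992.16 annually
Municipal property tax = $1,657.68 annually
Yearly total = $3,015.24 + $3,236.16 + $2,289.36 + $992.16 + $1,657.68 = $11,190.60
Per month = $11,190.60 ÷ 12 = $932.55

$932.55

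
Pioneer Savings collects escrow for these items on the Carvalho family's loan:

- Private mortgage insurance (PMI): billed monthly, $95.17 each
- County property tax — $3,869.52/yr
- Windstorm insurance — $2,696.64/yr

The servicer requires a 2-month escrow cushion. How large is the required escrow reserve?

Private mortgage insurance (PMI) — $95.17 × 12 = $1,142.04 annually
County property tax — $3,869.52 annually
Windstorm insurance — $2,696.64 annually
Yearly total = $7,708.20
Monthly = $7,708.20 ÷ 12 = $642.35
Reserve = 2 × $642.35 = $1,284.70

$1,284.70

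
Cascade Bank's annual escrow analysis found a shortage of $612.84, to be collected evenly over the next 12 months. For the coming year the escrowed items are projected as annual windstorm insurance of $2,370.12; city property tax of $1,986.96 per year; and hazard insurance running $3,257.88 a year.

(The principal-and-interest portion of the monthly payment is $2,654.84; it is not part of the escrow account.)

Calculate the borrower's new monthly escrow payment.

Windstorm insurance: $2,370.12 per year
City property tax: $1,986.96 per year
Hazard insurance: $3,257.88 per year
Total per year = $2,370.12 + $1,986.96 + $3,257.88 = $7,614.96
Per month = $7,614.96 ÷ 12 = $634.58
Shortage per month = $612.84 ÷ 12 = $51.07
New monthly escrow = $634.58 + $51.07 = $685.65

$685.65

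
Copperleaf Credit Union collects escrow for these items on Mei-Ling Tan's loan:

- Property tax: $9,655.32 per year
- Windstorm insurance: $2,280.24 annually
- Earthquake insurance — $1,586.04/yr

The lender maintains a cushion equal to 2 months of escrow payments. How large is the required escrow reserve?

$2,253.60

Property tax: $9,655.32
Windstorm insurance: $2,280.24
Earthquake insurance: $1,586.04
Yearly total = $9,655.32 + $2,280.24 + $1,586.04 = $13,521.60
Monthly = $13,521.60 / 12 = $1,126.80
Cushion = 2 × $1,126.80 = $2,253.60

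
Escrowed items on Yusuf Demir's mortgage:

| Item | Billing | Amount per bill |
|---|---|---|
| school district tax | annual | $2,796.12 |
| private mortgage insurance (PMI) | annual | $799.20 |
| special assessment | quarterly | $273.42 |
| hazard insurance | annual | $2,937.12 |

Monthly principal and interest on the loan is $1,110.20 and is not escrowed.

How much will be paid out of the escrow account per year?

$7,626.12

School district tax — $2,796.12
Private mortgage insurance (PMI) — $799.20
Special assessment — $273.42 × 4 = $1,093.68
Hazard insurance — $2,937.12
Yearly total = $2,796.12 + $799.20 + $1,093.68 + $2,937.12 = $7,626.12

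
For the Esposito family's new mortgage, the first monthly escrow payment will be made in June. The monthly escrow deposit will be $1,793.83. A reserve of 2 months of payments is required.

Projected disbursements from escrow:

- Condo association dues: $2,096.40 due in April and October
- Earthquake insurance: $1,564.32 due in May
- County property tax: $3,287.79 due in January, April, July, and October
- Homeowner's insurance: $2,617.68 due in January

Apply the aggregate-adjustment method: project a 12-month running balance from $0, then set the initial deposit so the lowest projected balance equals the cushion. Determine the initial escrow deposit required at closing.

$3,817.17

Cushion = 2 × $1,793.83 = $3,587.66
Trial balance (start $0, +$1,793.83 each month, − disbursements):
  Jun: +$1,793.83 → $1,793.83
  Jul: +$1,793.83 − $3,287.79 → $299.87
  Aug: +$1,793.83 → $2,093.70
  Sep: +$1,793.83 → $3,887.53
  Oct: +$1,793.83 − $5,384.19 → $297.17
  Nov: +$1,793.83 → $2,091.00
  Dec: +$1,793.83 → $3,884.83
  Jan: +$1,793.83 − $5,905.47 → -$226.81
  Feb: +$1,793.83 → $1,567.02
  Mar: +$1,793.83 → $3,360.85
  Apr: +$1,793.83 − $5,384.19 → -$229.51
  May: +$1,793.83 − $1,564.32 → $0.00
Lowest trial balance = -$229.51 (Apr)
Initial deposit = cushion − low point = $3,587.66 − (-$229.51) = $3,817.17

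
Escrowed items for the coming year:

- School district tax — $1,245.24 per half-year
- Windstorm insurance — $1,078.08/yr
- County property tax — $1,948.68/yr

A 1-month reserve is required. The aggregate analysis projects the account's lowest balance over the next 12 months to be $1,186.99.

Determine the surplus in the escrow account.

$727.22

School district tax — $1,245.24 × 2 = $2,490.48
Windstorm insurance — $1,078.08
County property tax — $1,948.68
Total annual escrow = $2,490.48 + $1,078.08 + $1,948.68 = $5,517.24
Monthly escrow = $5,517.24 ÷ 12 = $459.77
Required cushion = 1 × $459.77 = $459.77
Excess over cushion: $1,186.99 − $459.77 = $727.22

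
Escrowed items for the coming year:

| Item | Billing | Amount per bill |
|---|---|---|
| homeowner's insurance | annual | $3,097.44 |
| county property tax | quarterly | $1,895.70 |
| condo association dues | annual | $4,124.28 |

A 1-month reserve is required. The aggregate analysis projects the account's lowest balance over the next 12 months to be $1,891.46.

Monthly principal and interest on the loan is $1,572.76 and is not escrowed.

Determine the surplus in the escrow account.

Homeowner's insurance: $3,097.44 annually
County property tax: $1,895.70 × 4 = $7,582.80 annually
Condo association dues: $4,124.28 annually
Yearly total = $3,097.44 + $7,582.80 + $4,124.28 = $14,804.52
Monthly = $14,804.52 / 12 = $1,233.71
Cushion = 1 × $1,233.71 = $1,233.71
Surplus = $1,891.46 − $1,233.71 = $657.75

$657.75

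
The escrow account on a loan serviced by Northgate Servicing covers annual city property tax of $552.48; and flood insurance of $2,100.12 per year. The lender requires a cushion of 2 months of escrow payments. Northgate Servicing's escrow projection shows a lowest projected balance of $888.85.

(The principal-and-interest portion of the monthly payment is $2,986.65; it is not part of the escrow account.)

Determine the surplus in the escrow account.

City property tax: $552.48/yr
Flood insurance: $2,100.12/yr
Yearly total = $2,652.60
Base monthly escrow = $2,652.60 / 12 = $221.05
Required cushion = 2 × $221.05 = $442.10
Surplus = $888.85 − $442.10 = $446.75

$446.75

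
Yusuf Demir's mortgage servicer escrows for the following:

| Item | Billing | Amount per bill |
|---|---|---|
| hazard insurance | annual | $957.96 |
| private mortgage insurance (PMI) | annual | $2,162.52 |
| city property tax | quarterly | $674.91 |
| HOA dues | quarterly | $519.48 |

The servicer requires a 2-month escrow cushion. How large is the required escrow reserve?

$1,316.34

Hazard insurance = $957.96 annually
Private mortgage insurance (PMI) = $2,162.52 annually
City property tax = $674.91 × 4 = $2,699.64 annually
HOA dues = $519.48 × 4 = $2,077.92 annually
Combined annual = $957.96 + $2,162.52 + $2,699.64 + $2,077.92 = $7,898.04
Monthly escrow = $7,898.04 / 12 = $658.17
Required cushion = 2 × $658.17 = $1,316.34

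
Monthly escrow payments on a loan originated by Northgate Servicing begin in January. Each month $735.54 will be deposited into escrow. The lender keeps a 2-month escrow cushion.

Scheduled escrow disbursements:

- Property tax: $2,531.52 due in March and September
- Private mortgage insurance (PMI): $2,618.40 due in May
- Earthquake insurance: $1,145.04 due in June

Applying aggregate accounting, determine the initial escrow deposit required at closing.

$3,677.70

Cushion = 2 × $735.54 = $1,471.08
Trial balance (start $0, +$735.54 each month, − disbursements):
  Jan: +$735.54 → $735.54
  Feb: +$735.54 → $1,471.08
  Mar: +$735.54 − $2,531.52 → -$324.90
  Apr: +$735.54 → $410.64
  May: +$735.54 − $2,618.40 → -$1,472.22
  Jun: +$735.54 − $1,145.04 → -$1,881.72
  Jul: +$735.54 → -$1,146.18
  Aug: +$735.54 → -$410.64
  Sep: +$735.54 − $2,531.52 → -$2,206.62
  Oct: +$735.54 → -$1,471.08
  Nov: +$735.54 → -$735.54
  Dec: +$735.54 → $0.00
Lowest trial balance = -$2,206.62 (Sep)
Initial deposit = cushion − low point = $1,471.08 − (-$2,206.62) = $3,677.70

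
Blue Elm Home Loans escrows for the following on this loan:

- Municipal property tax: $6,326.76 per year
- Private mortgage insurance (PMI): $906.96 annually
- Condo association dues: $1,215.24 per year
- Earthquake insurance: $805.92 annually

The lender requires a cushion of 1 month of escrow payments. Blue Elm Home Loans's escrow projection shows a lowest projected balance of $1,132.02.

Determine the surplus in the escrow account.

$360.78

Municipal property tax: $6,326.76 annually
Private mortgage insurance (PMI): $906.96 annually
Condo association dues: $1,215.24 annually
Earthquake insurance: $805.92 annually
Annual escrow total = $9,254.88
Monthly = $9,254.88 / 12 = $771.24
Cushion = 1 × $771.24 = $771.24
Surplus = $1,132.02 − $771.24 = $360.78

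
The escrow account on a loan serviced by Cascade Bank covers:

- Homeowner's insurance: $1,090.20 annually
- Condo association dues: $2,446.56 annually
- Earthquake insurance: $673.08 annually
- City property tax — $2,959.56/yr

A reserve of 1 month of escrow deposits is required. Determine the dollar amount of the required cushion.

$597.45

Homeowner's insurance — $1,090.20
Condo association dues — $2,446.56
Earthquake insurance — $673.08
City property tax — $2,959.56
Combined annual = $1,090.20 + $2,446.56 + $673.08 + $2,959.56 = $7,169.40
Per month = $7,169.40 / 12 = $597.45
Reserve = 1 × $597.45 = $597.45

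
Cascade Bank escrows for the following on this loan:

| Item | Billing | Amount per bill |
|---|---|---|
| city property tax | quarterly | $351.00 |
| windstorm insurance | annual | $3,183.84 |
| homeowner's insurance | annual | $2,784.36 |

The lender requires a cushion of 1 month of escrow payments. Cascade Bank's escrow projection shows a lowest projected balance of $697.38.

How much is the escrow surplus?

City property tax: $351.00 × 4 = $1,404.00/yr
Windstorm insurance: $3,183.84/yr
Homeowner's insurance: $2,784.36/yr
Combined annual = $1,404.00 + $3,183.84 + $2,784.36 = $7,372.20
Monthly escrow = $7,372.20 ÷ 12 = $614.35
Required cushion = 1 × $614.35 = $614.35
Excess over cushion: $697.38 − $614.35 = $83.03

$83.03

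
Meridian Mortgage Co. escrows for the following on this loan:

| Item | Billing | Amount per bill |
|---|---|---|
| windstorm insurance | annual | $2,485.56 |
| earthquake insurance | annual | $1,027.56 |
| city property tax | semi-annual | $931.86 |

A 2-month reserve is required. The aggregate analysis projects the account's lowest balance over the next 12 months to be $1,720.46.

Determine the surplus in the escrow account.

Windstorm insurance — $2,485.56
Earthquake insurance — $1,027.56
City property tax — $931.86 × 2 = $1,863.72
Total annual escrow = $2,485.56 + $1,027.56 + $1,863.72 = $5,376.84
Monthly = $5,376.84 ÷ 12 = $448.07
Cushion = 2 × $448.07 = $896.14
Excess over cushion: $1,720.46 − $896.14 = $824.32

$824.32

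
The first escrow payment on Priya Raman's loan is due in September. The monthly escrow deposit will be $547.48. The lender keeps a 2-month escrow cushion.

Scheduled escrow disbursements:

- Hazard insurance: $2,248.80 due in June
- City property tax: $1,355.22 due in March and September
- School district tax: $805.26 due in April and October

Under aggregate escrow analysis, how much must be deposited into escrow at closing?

Cushion = 2 × $547.48 = $1,094.96
Trial balance (start $0, +$547.48 each month, − disbursements):
  Sep: +$547.48 − $1,355.22 → -$807.74
  Oct: +$547.48 − $805.26 → -$1,065.52
  Nov: +$547.48 → -$518.04
  Dec: +$547.48 → $29.44
  Jan: +$547.48 → $576.92
  Feb: +$547.48 → $1,124.40
  Mar: +$547.48 − $1,355.22 → $316.66
  Apr: +$547.48 − $805.26 → $58.88
  May: +$547.48 → $606.36
  Jun: +$547.48 − $2,248.80 → -$1,094.96
  Jul: +$547.48 → -$547.48
  Aug: +$547.48 → $0.00
Lowest trial balance = -$1,094.96 (Jun)
Initial deposit = cushion − low point = $1,094.96 − (-$1,094.96) = $2,189.92

$2,189.92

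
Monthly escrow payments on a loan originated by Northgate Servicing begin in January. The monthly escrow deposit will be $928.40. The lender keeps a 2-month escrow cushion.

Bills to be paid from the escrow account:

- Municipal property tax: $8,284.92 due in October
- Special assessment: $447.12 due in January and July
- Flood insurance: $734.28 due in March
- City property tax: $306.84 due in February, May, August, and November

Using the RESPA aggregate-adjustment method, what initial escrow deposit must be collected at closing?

Cushion = 2 × $928.40 = $1,856.80
Trial balance (start $0, +$928.40 each month, − disbursements):
  Jan: +$928.40 − $447.12 → $481.28
  Feb: +$928.40 − $306.84 → $1,102.84
  Mar: +$928.40 − $734.28 → $1,296.96
  Apr: +$928.40 → $2,225.36
  May: +$928.40 − $306.84 → $2,846.92
  Jun: +$928.40 → $3,775.32
  Jul: +$928.40 − $447.12 → $4,256.60
  Aug: +$928.40 − $306.84 → $4,878.16
  Sep: +$928.40 → $5,806.56
  Oct: +$928.40 − $8,284.92 → -$1,549.96
  Nov: +$928.40 − $306.84 → -$928.40
  Dec: +$928.40 → $0.00
Lowest trial balance = -$1,549.96 (Oct)
Initial deposit = cushion − low point = $1,856.80 − (-$1,549.96) = $3,406.76

$3,406.76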